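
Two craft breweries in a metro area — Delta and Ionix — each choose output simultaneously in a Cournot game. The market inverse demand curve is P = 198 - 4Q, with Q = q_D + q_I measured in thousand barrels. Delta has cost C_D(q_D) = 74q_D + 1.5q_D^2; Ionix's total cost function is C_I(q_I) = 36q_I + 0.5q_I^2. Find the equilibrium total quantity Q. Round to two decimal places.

21.13

Delta's profit: π_D = (198 - 4Q)q_D - (74q_D + (3/2)q_D²). Setting ∂π_D/∂q_D = 0: 124 - 11q_D - 4(q_I) = 0.
Ionix's first-order condition: 162 - 9q_I - 4(q_D) = 0.
So q_D = (124 - 4q_I)/11 and q_I = (162 - 4q_D)/9.
Solving the pair: q_D = 468/83, q_I = 1286/83.
Total output Q = 468/83 + 1286/83 = 1754/83.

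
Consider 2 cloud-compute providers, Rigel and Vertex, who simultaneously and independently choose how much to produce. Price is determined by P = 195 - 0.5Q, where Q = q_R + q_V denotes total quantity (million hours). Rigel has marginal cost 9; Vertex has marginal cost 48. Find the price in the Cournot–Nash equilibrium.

Rigel's profit: π_R = (195 - 0.5Q)q_R - (9q_R). Setting ∂π_R/∂q_R = 0: 186 - q_R - (1/2)(q_V) = 0.
Vertex's profit: π_V = (195 - 0.5Q)q_V - (48q_V). Setting ∂π_V/∂q_V = 0: 147 - q_V - (1/2)(q_R) = 0.
So q_R = (186 - (1/2)q_V) and q_V = (147 - (1/2)q_R).
Solving the pair: q_R = 150, q_V = 72.
Total output Q = 222, so price P = 195 - (1/2)·222 = 84.

84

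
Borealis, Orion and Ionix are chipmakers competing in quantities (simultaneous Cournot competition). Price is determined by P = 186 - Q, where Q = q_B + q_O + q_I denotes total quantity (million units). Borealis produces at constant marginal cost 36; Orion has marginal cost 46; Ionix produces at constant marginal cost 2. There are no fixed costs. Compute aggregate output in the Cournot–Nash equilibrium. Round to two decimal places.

118.50

Borealis's profit: π_B = (186 - Q)q_B - (36q_B). Setting ∂π_B/∂q_B = 0: 150 - 2q_B - (q_O + q_I) = 0.
Orion's first-order condition: 140 - 2q_O - (q_B + q_I) = 0.
Ionix's profit: π_I = (186 - Q)q_I - (2q_I). Setting ∂π_I/∂q_I = 0: 184 - 2q_I - (q_B + q_O) = 0.
Adding the 3 first-order conditions: 474 − 4Q = 0, so Q = 237/2.
Back-substituting: q_B = (150 − 237/2) = 63/2, q_O = (140 − 237/2) = 43/2, q_I = (184 − 237/2) = 131/2.
Total output Q = 63/2 + 43/2 + 131/2 = 237/2.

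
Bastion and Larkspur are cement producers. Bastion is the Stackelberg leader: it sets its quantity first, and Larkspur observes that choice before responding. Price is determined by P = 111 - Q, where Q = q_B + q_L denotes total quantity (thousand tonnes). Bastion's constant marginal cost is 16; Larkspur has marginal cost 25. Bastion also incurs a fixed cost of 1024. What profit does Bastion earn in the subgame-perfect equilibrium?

Solve by backward induction. Given q_B, the follower Larkspur maximises π_L = (111 - q_B - q_L)q_L - 25q_L.
Setting the follower's marginal profit to zero, 86 - q_B - 2q_L = 0, i.e. q_L = (86 - q_B)/2.
The leader anticipates this reaction. Substituting into P = 111 - Q gives P = 68 - (1/2)q_B, so π_B = (68 - (1/2)q_B)q_B - 16q_B.
Leader FOC: 52 - q_B = 0, so q_B = 52.
Then q_L = (86 - 52)/2 = 17.
Price P = 111 - 69 = 42.
Bastion's profit: (42 - 16)·52 - 1024 = 328.

328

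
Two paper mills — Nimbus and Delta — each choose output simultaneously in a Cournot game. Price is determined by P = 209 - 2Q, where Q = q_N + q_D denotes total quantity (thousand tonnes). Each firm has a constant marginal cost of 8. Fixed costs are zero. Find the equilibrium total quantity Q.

67

A representative firm's profit is π_i = q_i(209 - 2Q) - 8q_i.
Setting ∂π_i/∂q_i = 0 with rivals' quantities fixed: 201 - 4q_i - 2q_j = 0.
By symmetry each firm produces the same amount; substituting q_j = q_i yields q_i = 201/6 = 67/2.
Total output Q = 67/2 + 67/2 = 67.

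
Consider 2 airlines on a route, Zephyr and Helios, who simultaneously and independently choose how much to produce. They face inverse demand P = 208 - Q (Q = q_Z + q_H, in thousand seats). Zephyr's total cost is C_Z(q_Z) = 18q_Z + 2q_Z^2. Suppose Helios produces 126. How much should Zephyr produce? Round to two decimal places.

10.67

With the rival's output fixed at 126, Zephyr's profit is π_Z = (208 - 126 - q_Z)q_Z - (18q_Z + 2q_Z²) = (82 - q_Z)q_Z - (18q_Z + 2q_Z²).
∂π_Z/∂q_Z = 64 - 6q_Z = 0, so q_Z = 32/3.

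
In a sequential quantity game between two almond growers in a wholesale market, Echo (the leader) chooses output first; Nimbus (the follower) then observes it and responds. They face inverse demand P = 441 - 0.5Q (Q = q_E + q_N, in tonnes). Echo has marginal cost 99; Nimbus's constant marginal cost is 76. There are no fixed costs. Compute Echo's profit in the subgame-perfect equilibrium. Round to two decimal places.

The follower Nimbus best-responds to any q_E: π_N = (441 - 0.5Q)q_N - 76q_N.
∂π_N/∂q_N = 365 - (1/2)q_E - q_N = 0 gives the reaction function q_N = (365 - (1/2)q_E).
Echo substitutes q_N(q_E) into its own profit: π_E = q_E(441 - (1/2)q_E - (365 - (1/2)q_E)/2) - 99q_E = (517/2 - (1/4)q_E)q_E - 99q_E.
Leader FOC: 319/2 - (1/2)q_E = 0, so q_E = 319.
Then q_N = (365 - (1/2)·319) = 411/2.
Price P = 441 - (1/2)·(1049/2) = 715/4.
Echo's profit: (715/4 - 99)·319 = 25440.2500.

25440.25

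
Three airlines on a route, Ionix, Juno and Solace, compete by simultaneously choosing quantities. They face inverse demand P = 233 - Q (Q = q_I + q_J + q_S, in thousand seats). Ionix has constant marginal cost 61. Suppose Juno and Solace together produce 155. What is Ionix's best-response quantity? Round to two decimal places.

8.50

With rivals' combined output fixed at 155, Ionix's profit is π_I = (233 - 155 - q_I)q_I - (61q_I) = (78 - q_I)q_I - (61q_I).
∂π_I/∂q_I = 17 - 2q_I = 0, so q_I = 17/2.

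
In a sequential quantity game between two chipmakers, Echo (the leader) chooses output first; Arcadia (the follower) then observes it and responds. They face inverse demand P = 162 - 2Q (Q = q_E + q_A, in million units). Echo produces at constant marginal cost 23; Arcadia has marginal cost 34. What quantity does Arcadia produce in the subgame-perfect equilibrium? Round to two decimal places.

Solve by backward induction. Given q_E, the follower Arcadia maximises π_A = (162 - 2q_E - 2q_A)q_A - 34q_A.
Follower FOC: 128 - 2q_E - 4q_A = 0, so q_A(q_E) = (128 - 2q_E)/4.
The leader anticipates this reaction. Substituting into P = 162 - 2Q gives P = 98 - q_E, so π_E = (98 - q_E)q_E - 23q_E.
Leader FOC: 75 - 2q_E = 0, so q_E = 75/2.
Then q_A = (128 - 2·(75/2))/4 = 53/4.

13.25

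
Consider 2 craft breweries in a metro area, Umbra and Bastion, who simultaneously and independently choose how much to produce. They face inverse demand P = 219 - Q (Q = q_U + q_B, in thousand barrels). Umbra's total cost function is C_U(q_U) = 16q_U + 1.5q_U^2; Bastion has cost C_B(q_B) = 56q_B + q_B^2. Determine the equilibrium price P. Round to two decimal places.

Umbra's profit: π_U = (219 - Q)q_U - (16q_U + (3/2)q_U²). Setting ∂π_U/∂q_U = 0: 203 - 5q_U - (q_B) = 0.
Bastion's first-order condition: 163 - 4q_B - (q_U) = 0.
So q_U = (203 - q_B)/5 and q_B = (163 - q_U)/4.
Solving the pair: q_U = 649/19, q_B = 612/19.
Total output Q = 1261/19, so price P = 219 - 1261/19 = 152.6316.

152.63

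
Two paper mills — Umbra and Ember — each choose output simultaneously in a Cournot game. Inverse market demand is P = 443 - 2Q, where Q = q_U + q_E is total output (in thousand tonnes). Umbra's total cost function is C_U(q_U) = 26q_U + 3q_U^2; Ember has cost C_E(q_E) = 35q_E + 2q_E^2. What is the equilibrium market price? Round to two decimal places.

Umbra's profit: π_U = (443 - 2Q)q_U - (26q_U + 3q_U²). Setting ∂π_U/∂q_U = 0: 417 - 10q_U - 2(q_E) = 0.
Ember's first-order condition: 408 - 8q_E - 2(q_U) = 0.
Rearranging gives the reaction functions q_U = (417 - 2q_E)/10 and q_E = (408 - 2q_U)/8.
Solving the pair: q_U = 630/19, q_E = 1623/38.
Total output Q = 75.8684, so price P = 443 - 2·75.8684 = 291.2632.

291.26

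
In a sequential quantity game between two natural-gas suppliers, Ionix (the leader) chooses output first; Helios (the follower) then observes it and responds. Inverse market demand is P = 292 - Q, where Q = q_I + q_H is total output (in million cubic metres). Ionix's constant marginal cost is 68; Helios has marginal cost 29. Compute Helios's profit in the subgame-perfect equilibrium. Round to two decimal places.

The follower Helios best-responds to any q_I: π_H = (292 - Q)q_H - 29q_H.
Follower FOC: 263 - q_I - 2q_H = 0, so q_H(q_I) = (263 - q_I)/2.
The leader anticipates this reaction. Substituting into P = 292 - Q gives P = 321/2 - (1/2)q_I, so π_I = (321/2 - (1/2)q_I)q_I - 68q_I.
Leader FOC: 185/2 - q_I = 0, so q_I = 185/2.
Then q_H = (263 - 185/2)/2 = 341/4.
Price P = 292 - 711/4 = 457/4.
Helios's profit: (457/4 - 29)·(341/4) = 7267.5625.

7267.56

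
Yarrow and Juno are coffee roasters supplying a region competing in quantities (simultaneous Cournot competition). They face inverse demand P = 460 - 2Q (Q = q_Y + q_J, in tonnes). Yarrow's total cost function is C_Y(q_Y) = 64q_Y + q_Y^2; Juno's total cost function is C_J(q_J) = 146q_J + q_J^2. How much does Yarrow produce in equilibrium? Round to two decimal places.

54.63

Yarrow's profit: π_Y = (460 - 2Q)q_Y - (64q_Y + q_Y²). Setting ∂π_Y/∂q_Y = 0: 396 - 6q_Y - 2(q_J) = 0.
Juno's first-order condition: 314 - 6q_J - 2(q_Y) = 0.
Rearranging gives the reaction functions q_Y = (396 - 2q_J)/6 and q_J = (314 - 2q_Y)/6.
Solving the pair: q_Y = 437/8, q_J = 273/8.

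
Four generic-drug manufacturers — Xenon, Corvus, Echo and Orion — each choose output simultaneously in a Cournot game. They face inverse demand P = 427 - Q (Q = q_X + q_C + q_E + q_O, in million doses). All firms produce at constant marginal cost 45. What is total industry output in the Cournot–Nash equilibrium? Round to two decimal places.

305.60

Each firm earns π_i = (427 - Q)q_i - 45q_i.
Setting ∂π_i/∂q_i = 0 with rivals' quantities fixed: 382 - 2q_i - Σ_{j≠i} q_j = 0.
With identical firms every q_j equals q_i, so Σ_{j≠i} q_j = 3q_i and 382 = 5q_i, giving q_i = 382/5.
Total output Q = 382/5 + 382/5 + 382/5 + 382/5 = 1528/5.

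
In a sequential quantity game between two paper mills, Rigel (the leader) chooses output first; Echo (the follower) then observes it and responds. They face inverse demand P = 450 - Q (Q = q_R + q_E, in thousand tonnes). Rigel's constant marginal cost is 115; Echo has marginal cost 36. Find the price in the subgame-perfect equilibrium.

179

The follower Echo best-responds to any q_R: π_E = (450 - Q)q_E - 36q_E.
Setting the follower's marginal profit to zero, 414 - q_R - 2q_E = 0, i.e. q_E = (414 - q_R)/2.
Rigel substitutes q_E(q_R) into its own profit: π_R = q_R(450 - q_R - (414 - q_R)/2) - 115q_R = (243 - (1/2)q_R)q_R - 115q_R.
Leader FOC: 128 - q_R = 0, so q_R = 128.
Then q_E = (414 - 128)/2 = 143.
Total output Q = 271, so price P = 450 - 271 = 179.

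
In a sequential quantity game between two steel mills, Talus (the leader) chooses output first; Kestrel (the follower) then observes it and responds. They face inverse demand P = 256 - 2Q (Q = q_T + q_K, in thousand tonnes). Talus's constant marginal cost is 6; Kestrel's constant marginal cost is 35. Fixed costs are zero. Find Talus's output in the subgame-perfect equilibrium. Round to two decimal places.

69.75

Solve by backward induction. Given q_T, the follower Kestrel maximises π_K = (256 - 2q_T - 2q_K)q_K - 35q_K.
Follower FOC: 221 - 2q_T - 4q_K = 0, so q_K(q_T) = (221 - 2q_T)/4.
Talus substitutes q_K(q_T) into its own profit: π_T = q_T(256 - 2q_T - (221 - 2q_T)/2) - 6q_T = (291/2 - q_T)q_T - 6q_T.
The leader's first-order condition 279/2 - 2q_T = 0 yields q_T = 279/4.
Then q_K = (221 - 2·(279/4))/4 = 163/8.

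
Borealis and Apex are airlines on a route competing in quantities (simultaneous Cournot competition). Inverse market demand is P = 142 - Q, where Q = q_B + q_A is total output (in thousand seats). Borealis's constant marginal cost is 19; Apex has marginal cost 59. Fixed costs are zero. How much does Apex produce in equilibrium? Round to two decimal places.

Borealis's profit: π_B = (142 - Q)q_B - (19q_B). Setting ∂π_B/∂q_B = 0: 123 - 2q_B - (q_A) = 0.
Apex's first-order condition: 83 - 2q_A - (q_B) = 0.
So q_B = (123 - q_A)/2 and q_A = (83 - q_B)/2.
Solving the pair: q_B = 163/3, q_A = 43/3.

14.33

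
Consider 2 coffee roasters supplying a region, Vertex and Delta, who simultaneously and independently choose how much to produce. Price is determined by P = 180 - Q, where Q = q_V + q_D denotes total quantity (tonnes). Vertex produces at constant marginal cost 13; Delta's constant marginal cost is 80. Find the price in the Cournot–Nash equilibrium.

91

Vertex's profit: π_V = (180 - Q)q_V - (13q_V). Setting ∂π_V/∂q_V = 0: 167 - 2q_V - (q_D) = 0.
Delta's profit: π_D = (180 - Q)q_D - (80q_D). Setting ∂π_D/∂q_D = 0: 100 - 2q_D - (q_V) = 0.
Best responses: q_V = (167 - q_D)/2, q_D = (100 - q_V)/2.
Solving the pair: q_V = 78, q_D = 11.
Total output Q = 89, so price P = 180 - 89 = 91.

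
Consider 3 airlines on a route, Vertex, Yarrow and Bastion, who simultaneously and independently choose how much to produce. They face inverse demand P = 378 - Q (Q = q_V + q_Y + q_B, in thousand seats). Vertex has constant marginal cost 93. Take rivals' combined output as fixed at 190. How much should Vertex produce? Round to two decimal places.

With rivals' combined output fixed at 190, Vertex's profit is π_V = (378 - 190 - q_V)q_V - (93q_V) = (188 - q_V)q_V - (93q_V).
∂π_V/∂q_V = 95 - 2q_V = 0, so q_V = 95/2.

47.50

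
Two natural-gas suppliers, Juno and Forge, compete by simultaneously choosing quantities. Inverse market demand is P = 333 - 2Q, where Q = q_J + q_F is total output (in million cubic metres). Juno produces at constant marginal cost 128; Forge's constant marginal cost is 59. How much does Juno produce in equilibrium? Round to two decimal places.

22.67

Juno's profit: π_J = (333 - 2Q)q_J - (128q_J). Setting ∂π_J/∂q_J = 0: 205 - 4q_J - 2(q_F) = 0.
Forge's first-order condition: 274 - 4q_F - 2(q_J) = 0.
Rearranging gives the reaction functions q_J = (205 - 2q_F)/4 and q_F = (274 - 2q_J)/4.
Substituting one into the other gives q_J = 68/3 and q_F = 343/6.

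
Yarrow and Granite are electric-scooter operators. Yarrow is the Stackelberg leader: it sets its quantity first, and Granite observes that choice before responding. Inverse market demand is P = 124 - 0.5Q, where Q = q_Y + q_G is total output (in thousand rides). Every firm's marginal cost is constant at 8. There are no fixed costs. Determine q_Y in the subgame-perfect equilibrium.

116

Solve by backward induction. Given q_Y, the follower Granite maximises π_G = (124 - (1/2)q_Y - (1/2)q_G)q_G - 8q_G.
Follower FOC: 116 - (1/2)q_Y - q_G = 0, so q_G(q_Y) = (116 - (1/2)q_Y).
Yarrow substitutes q_G(q_Y) into its own profit: π_Y = q_Y(124 - (1/2)q_Y - (116 - (1/2)q_Y)/2) - 8q_Y = (66 - (1/4)q_Y)q_Y - 8q_Y.
Maximising: ∂π_Y/∂q_Y = 58 - (1/2)q_Y = 0, giving q_Y = 116.
Then q_G = (116 - (1/2)·116) = 58.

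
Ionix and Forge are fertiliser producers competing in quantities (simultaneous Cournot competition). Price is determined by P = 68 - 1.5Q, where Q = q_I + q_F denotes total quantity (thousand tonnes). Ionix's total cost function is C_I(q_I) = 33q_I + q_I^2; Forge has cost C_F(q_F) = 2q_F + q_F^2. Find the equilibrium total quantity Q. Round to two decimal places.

15.54

Ionix's profit: π_I = (68 - 1.5Q)q_I - (33q_I + q_I²). Setting ∂π_I/∂q_I = 0: 35 - 5q_I - (3/2)(q_F) = 0.
Forge's first-order condition: 66 - 5q_F - (3/2)(q_I) = 0.
So q_I = (35 - (3/2)q_F)/5 and q_F = (66 - (3/2)q_I)/5.
Solving the pair: q_I = 304/91, q_F = 1110/91.
Total output Q = 304/91 + 1110/91 = 202/13.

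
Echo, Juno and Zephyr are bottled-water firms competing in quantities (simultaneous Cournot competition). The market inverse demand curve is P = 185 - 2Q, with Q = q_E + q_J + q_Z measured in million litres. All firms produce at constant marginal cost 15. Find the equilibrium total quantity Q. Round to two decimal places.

Each firm earns π_i = (185 - 2Q)q_i - 15q_i.
First-order condition (treating rivals' output as given): 170 - 4q_i - 2·Σ_{j≠i} q_j = 0.
By symmetry each firm produces the same amount; substituting Σ_{j≠i} q_j = 2q_i yields q_i = 170/8 = 85/4.
Total output Q = 85/4 + 85/4 + 85/4 = 255/4.

63.75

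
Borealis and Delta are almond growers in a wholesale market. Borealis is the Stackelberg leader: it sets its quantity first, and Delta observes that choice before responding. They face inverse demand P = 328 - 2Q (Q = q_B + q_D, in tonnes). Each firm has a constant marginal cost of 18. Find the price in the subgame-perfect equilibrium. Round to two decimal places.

95.50

The follower Delta best-responds to any q_B: π_D = (328 - 2Q)q_D - 18q_D.
∂π_D/∂q_D = 310 - 2q_B - 4q_D = 0 gives the reaction function q_D = (310 - 2q_B)/4.
Borealis substitutes q_D(q_B) into its own profit: π_B = q_B(328 - 2q_B - (310 - 2q_B)/2) - 18q_B = (173 - q_B)q_B - 18q_B.
Leader FOC: 155 - 2q_B = 0, so q_B = 155/2.
Then q_D = (310 - 2·(155/2))/4 = 155/4.
Total output Q = 465/4, so price P = 328 - 2·(465/4) = 191/2.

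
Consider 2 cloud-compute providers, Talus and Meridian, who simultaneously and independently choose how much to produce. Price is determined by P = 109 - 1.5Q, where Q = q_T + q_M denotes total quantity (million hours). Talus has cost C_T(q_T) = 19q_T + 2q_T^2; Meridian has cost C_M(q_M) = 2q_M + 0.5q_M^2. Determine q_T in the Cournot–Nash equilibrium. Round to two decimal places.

7.75

Talus's profit: π_T = (109 - 1.5Q)q_T - (19q_T + 2q_T²). Setting ∂π_T/∂q_T = 0: 90 - 7q_T - (3/2)(q_M) = 0.
Meridian's profit: π_M = (109 - 1.5Q)q_M - (2q_M + (1/2)q_M²). Setting ∂π_M/∂q_M = 0: 107 - 4q_M - (3/2)(q_T) = 0.
Best responses: q_T = (90 - (3/2)q_M)/7, q_M = (107 - (3/2)q_T)/4.
Solving the pair: q_T = 798/103, q_M = 23.8447.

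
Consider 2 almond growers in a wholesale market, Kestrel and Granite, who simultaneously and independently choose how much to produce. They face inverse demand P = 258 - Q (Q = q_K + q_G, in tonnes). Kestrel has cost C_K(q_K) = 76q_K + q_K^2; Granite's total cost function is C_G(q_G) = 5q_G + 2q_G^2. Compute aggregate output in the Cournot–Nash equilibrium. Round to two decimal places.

Kestrel's profit: π_K = (258 - Q)q_K - (76q_K + q_K²). Setting ∂π_K/∂q_K = 0: 182 - 4q_K - (q_G) = 0.
Granite's profit: π_G = (258 - Q)q_G - (5q_G + 2q_G²). Setting ∂π_G/∂q_G = 0: 253 - 6q_G - (q_K) = 0.
Rearranging gives the reaction functions q_K = (182 - q_G)/4 and q_G = (253 - q_K)/6.
Solving the pair: q_K = 839/23, q_G = 830/23.
Total output Q = 839/23 + 830/23 = 1669/23.

72.57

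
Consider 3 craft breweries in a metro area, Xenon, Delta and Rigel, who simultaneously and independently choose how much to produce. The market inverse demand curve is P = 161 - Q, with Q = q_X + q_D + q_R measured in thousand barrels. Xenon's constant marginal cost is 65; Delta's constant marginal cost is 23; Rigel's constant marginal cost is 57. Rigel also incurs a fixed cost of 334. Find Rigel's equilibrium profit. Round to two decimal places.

Xenon's profit: π_X = (161 - Q)q_X - (65q_X). Setting ∂π_X/∂q_X = 0: 96 - 2q_X - (q_D + q_R) = 0.
Delta's first-order condition: 138 - 2q_D - (q_X + q_R) = 0.
Rigel's profit: π_R = (161 - Q)q_R - (57q_R). Setting ∂π_R/∂q_R = 0: 104 - 2q_R - (q_X + q_D) = 0.
Summing all 3 equations gives 338 − 4Q = 0, hence Q = 169/2.
Back-substituting: q_X = (96 − 169/2) = 23/2, q_D = (138 − 169/2) = 107/2, q_R = (104 − 169/2) = 39/2.
Price P = 161 - 169/2 = 153/2.
Rigel's profit: (153/2 - 57)·(39/2) - 334 = 185/4.

46.25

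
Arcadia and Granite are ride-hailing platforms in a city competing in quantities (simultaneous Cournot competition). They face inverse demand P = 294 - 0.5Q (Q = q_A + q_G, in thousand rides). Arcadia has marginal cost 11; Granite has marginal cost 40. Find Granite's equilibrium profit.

Arcadia's profit: π_A = (294 - 0.5Q)q_A - (11q_A). Setting ∂π_A/∂q_A = 0: 283 - q_A - (1/2)(q_G) = 0.
Granite's first-order condition: 254 - q_G - (1/2)(q_A) = 0.
Rearranging gives the reaction functions q_A = (283 - (1/2)q_G) and q_G = (254 - (1/2)q_A).
Solving the pair: q_A = 208, q_G = 150.
Price P = 294 - (1/2)·358 = 115.
Granite's profit: (115 - 40)·150 = 11250.

11250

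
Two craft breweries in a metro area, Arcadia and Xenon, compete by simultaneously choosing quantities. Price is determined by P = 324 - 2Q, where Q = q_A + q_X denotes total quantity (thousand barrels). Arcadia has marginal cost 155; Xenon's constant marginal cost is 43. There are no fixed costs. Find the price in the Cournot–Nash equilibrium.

Arcadia's profit: π_A = (324 - 2Q)q_A - (155q_A). Setting ∂π_A/∂q_A = 0: 169 - 4q_A - 2(q_X) = 0.
Xenon's profit: π_X = (324 - 2Q)q_X - (43q_X). Setting ∂π_X/∂q_X = 0: 281 - 4q_X - 2(q_A) = 0.
Rearranging gives the reaction functions q_A = (169 - 2q_X)/4 and q_X = (281 - 2q_A)/4.
Substituting one into the other gives q_A = 19/2 and q_X = 131/2.
Total output Q = 75, so price P = 324 - 2·75 = 174.

174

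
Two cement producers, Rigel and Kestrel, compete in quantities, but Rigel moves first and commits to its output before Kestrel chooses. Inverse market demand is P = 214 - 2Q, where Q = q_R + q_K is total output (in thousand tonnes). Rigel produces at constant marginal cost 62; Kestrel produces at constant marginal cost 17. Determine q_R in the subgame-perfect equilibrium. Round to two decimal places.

Solve by backward induction. Given q_R, the follower Kestrel maximises π_K = (214 - 2q_R - 2q_K)q_K - 17q_K.
Setting the follower's marginal profit to zero, 197 - 2q_R - 4q_K = 0, i.e. q_K = (197 - 2q_R)/4.
Rigel substitutes q_K(q_R) into its own profit: π_R = q_R(214 - 2q_R - (197 - 2q_R)/2) - 62q_R = (231/2 - q_R)q_R - 62q_R.
The leader's first-order condition 107/2 - 2q_R = 0 yields q_R = 107/4.
Then q_K = (197 - 2·(107/4))/4 = 287/8.

26.75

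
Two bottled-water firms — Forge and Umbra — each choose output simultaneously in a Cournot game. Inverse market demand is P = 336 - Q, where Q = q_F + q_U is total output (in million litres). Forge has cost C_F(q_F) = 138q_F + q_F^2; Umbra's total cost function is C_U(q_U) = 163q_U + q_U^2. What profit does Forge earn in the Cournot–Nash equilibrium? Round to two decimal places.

Forge's profit: π_F = (336 - Q)q_F - (138q_F + q_F²). Setting ∂π_F/∂q_F = 0: 198 - 4q_F - (q_U) = 0.
Umbra's first-order condition: 173 - 4q_U - (q_F) = 0.
Best responses: q_F = (198 - q_U)/4, q_U = (173 - q_F)/4.
Solving the pair: q_F = 619/15, q_U = 494/15.
Price P = 336 - 371/5 = 1309/5.
Forge's profit: (1309/5)·(619/15) - 138·(619/15) - (619/15)² = 3405.8756.

3405.88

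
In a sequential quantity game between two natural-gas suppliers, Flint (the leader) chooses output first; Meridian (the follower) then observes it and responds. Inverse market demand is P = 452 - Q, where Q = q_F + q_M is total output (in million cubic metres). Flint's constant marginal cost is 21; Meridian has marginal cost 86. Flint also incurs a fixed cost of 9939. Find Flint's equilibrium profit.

20813

The follower Meridian best-responds to any q_F: π_M = (452 - Q)q_M - 86q_M.
∂π_M/∂q_M = 366 - q_F - 2q_M = 0 gives the reaction function q_M = (366 - q_F)/2.
Flint substitutes q_M(q_F) into its own profit: π_F = q_F(452 - q_F - (366 - q_F)/2) - 21q_F = (269 - (1/2)q_F)q_F - 21q_F.
The leader's first-order condition 248 - q_F = 0 yields q_F = 248.
Then q_M = (366 - 248)/2 = 59.
Price P = 452 - 307 = 145.
Flint's profit: (145 - 21)·248 - 9939 = 20813.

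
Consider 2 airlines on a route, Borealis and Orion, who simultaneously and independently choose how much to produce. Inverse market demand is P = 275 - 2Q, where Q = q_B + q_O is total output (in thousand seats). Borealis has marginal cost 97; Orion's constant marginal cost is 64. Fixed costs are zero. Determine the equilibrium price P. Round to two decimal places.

Borealis's profit: π_B = (275 - 2Q)q_B - (97q_B). Setting ∂π_B/∂q_B = 0: 178 - 4q_B - 2(q_O) = 0.
Orion's profit: π_O = (275 - 2Q)q_O - (64q_O). Setting ∂π_O/∂q_O = 0: 211 - 4q_O - 2(q_B) = 0.
So q_B = (178 - 2q_O)/4 and q_O = (211 - 2q_B)/4.
Substituting one into the other gives q_B = 145/6 and q_O = 122/3.
Total output Q = 389/6, so price P = 275 - 2·(389/6) = 436/3.

145.33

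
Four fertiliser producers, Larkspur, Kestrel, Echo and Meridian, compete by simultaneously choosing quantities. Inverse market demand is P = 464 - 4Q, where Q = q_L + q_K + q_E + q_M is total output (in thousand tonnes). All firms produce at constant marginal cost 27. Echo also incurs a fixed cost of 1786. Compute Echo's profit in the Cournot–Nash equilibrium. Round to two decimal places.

123.69

A representative firm's profit is π_i = q_i(464 - 4Q) - 27q_i.
First-order condition (treating rivals' output as given): 437 - 8q_i - 4·Σ_{j≠i} q_j = 0.
By symmetry each firm produces the same amount; substituting Σ_{j≠i} q_j = 3q_i yields q_i = 437/20.
Price P = 464 - 4·(437/5) = 572/5.
Echo's profit: (572/5 - 27)·(437/20) - 1786 = 123.6900.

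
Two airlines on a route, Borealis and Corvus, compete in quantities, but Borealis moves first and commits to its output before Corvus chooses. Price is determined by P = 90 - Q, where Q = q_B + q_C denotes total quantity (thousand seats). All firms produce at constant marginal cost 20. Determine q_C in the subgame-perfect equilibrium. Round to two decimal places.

17.50

Solve by backward induction. Given q_B, the follower Corvus maximises π_C = (90 - q_B - q_C)q_C - 20q_C.
∂π_C/∂q_C = 70 - q_B - 2q_C = 0 gives the reaction function q_C = (70 - q_B)/2.
Borealis substitutes q_C(q_B) into its own profit: π_B = q_B(90 - q_B - (70 - q_B)/2) - 20q_B = (55 - (1/2)q_B)q_B - 20q_B.
Maximising: ∂π_B/∂q_B = 35 - q_B = 0, giving q_B = 35.
Then q_C = (70 - 35)/2 = 35/2.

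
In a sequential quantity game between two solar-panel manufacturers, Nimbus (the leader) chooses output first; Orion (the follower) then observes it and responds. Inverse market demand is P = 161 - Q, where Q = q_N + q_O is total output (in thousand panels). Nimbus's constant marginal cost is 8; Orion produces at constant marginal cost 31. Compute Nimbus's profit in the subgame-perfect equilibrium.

3872

Solve by backward induction. Given q_N, the follower Orion maximises π_O = (161 - q_N - q_O)q_O - 31q_O.
Setting the follower's marginal profit to zero, 130 - q_N - 2q_O = 0, i.e. q_O = (130 - q_N)/2.
The leader anticipates this reaction. Substituting into P = 161 - Q gives P = 96 - (1/2)q_N, so π_N = (96 - (1/2)q_N)q_N - 8q_N.
The leader's first-order condition 88 - q_N = 0 yields q_N = 88.
Then q_O = (130 - 88)/2 = 21.
Price P = 161 - 109 = 52.
Nimbus's profit: (52 - 8)·88 = 3872.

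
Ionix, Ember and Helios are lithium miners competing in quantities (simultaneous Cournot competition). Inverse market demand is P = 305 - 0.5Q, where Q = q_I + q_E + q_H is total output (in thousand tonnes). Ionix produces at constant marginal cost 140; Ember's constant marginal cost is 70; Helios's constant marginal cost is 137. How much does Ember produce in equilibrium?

186

Ionix's profit: π_I = (305 - 0.5Q)q_I - (140q_I). Setting ∂π_I/∂q_I = 0: 165 - q_I - (1/2)(q_E + q_H) = 0.
Ember's profit: π_E = (305 - 0.5Q)q_E - (70q_E). Setting ∂π_E/∂q_E = 0: 235 - q_E - (1/2)(q_I + q_H) = 0.
Helios's first-order condition: 168 - q_H - (1/2)(q_I + q_E) = 0.
Adding the 3 conditions: 568 − Q − Q = 0, i.e. Q = 284.
Back-substituting: q_I = (165 − 142)/(1/2) = 46, q_E = (235 − 142)/(1/2) = 186, q_H = (168 − 142)/(1/2) = 52.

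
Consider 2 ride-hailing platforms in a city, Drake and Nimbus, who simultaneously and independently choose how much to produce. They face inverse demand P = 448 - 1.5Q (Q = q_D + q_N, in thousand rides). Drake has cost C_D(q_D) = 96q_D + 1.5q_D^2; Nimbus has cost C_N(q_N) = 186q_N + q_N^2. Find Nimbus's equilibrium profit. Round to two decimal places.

Drake's profit: π_D = (448 - 1.5Q)q_D - (96q_D + (3/2)q_D²). Setting ∂π_D/∂q_D = 0: 352 - 6q_D - (3/2)(q_N) = 0.
Nimbus's profit: π_N = (448 - 1.5Q)q_N - (186q_N + q_N²). Setting ∂π_N/∂q_N = 0: 262 - 5q_N - (3/2)(q_D) = 0.
Best responses: q_D = (352 - (3/2)q_N)/6, q_N = (262 - (3/2)q_D)/5.
Substituting one into the other gives q_D = 49.2613 and q_N = 1392/37.
Price P = 448 - (3/2)·86.8829 = 317.6757.
Nimbus's profit: 317.6757·(1392/37) - 186·(1392/37) - (1392/37)² = 3538.4660.

3538.47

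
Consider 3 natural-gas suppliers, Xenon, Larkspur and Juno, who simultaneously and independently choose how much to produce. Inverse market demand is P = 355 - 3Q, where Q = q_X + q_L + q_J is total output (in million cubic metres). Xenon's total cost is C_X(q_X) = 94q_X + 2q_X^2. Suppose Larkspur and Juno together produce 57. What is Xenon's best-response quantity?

With rivals' combined output fixed at 57, Xenon's profit is π_X = (355 - 3·57 - 3q_X)q_X - (94q_X + 2q_X²) = (184 - 3q_X)q_X - (94q_X + 2q_X²).
∂π_X/∂q_X = 90 - 10q_X = 0, so q_X = 9.

9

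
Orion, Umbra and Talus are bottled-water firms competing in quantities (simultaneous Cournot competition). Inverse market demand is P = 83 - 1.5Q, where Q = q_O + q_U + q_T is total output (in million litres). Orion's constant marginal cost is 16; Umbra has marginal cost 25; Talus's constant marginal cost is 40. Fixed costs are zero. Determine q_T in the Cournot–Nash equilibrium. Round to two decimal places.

Orion's profit: π_O = (83 - 1.5Q)q_O - (16q_O). Setting ∂π_O/∂q_O = 0: 67 - 3q_O - (3/2)(q_U + q_T) = 0.
Umbra's profit: π_U = (83 - 1.5Q)q_U - (25q_U). Setting ∂π_U/∂q_U = 0: 58 - 3q_U - (3/2)(q_O + q_T) = 0.
Talus's first-order condition: 43 - 3q_T - (3/2)(q_O + q_U) = 0.
Summing all 3 equations gives 168 − 6Q = 0, hence Q = 28.
Back-substituting: q_O = (67 − 42)/(3/2) = 50/3, q_U = (58 − 42)/(3/2) = 32/3, q_T = (43 − 42)/(3/2) = 2/3.

0.67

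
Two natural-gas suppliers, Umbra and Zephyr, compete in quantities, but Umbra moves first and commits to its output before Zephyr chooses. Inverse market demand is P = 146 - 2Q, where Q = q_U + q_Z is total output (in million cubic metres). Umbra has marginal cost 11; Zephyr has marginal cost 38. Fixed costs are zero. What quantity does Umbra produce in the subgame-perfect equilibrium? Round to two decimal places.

Solve by backward induction. Given q_U, the follower Zephyr maximises π_Z = (146 - 2q_U - 2q_Z)q_Z - 38q_Z.
Follower FOC: 108 - 2q_U - 4q_Z = 0, so q_Z(q_U) = (108 - 2q_U)/4.
The leader anticipates this reaction. Substituting into P = 146 - 2Q gives P = 92 - q_U, so π_U = (92 - q_U)q_U - 11q_U.
Leader FOC: 81 - 2q_U = 0, so q_U = 81/2.
Then q_Z = (108 - 2·(81/2))/4 = 27/4.

40.50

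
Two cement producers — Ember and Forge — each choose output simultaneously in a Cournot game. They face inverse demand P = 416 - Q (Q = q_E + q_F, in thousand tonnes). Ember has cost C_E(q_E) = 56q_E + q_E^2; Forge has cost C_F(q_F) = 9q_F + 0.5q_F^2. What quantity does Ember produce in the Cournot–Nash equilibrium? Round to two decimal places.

Ember's profit: π_E = (416 - Q)q_E - (56q_E + q_E²). Setting ∂π_E/∂q_E = 0: 360 - 4q_E - (q_F) = 0.
Forge's profit: π_F = (416 - Q)q_F - (9q_F + (1/2)q_F²). Setting ∂π_F/∂q_F = 0: 407 - 3q_F - (q_E) = 0.
So q_E = (360 - q_F)/4 and q_F = (407 - q_E)/3.
Substituting one into the other gives q_E = 673/11 and q_F = 1268/11.

61.18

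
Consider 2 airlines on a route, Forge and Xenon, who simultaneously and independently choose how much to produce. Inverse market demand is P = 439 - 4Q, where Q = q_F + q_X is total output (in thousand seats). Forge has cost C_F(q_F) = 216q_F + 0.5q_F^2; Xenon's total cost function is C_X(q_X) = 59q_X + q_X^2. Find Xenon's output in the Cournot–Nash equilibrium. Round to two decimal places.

34.16

Forge's profit: π_F = (439 - 4Q)q_F - (216q_F + (1/2)q_F²). Setting ∂π_F/∂q_F = 0: 223 - 9q_F - 4(q_X) = 0.
Xenon's first-order condition: 380 - 10q_X - 4(q_F) = 0.
Rearranging gives the reaction functions q_F = (223 - 4q_X)/9 and q_X = (380 - 4q_F)/10.
Substituting one into the other gives q_F = 355/37 and q_X = 1264/37.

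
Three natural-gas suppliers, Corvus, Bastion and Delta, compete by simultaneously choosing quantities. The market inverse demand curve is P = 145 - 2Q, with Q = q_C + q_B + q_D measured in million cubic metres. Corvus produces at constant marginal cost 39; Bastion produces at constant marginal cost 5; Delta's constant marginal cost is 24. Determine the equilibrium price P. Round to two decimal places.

53.25

Corvus's profit: π_C = (145 - 2Q)q_C - (39q_C). Setting ∂π_C/∂q_C = 0: 106 - 4q_C - 2(q_B + q_D) = 0.
Bastion's first-order condition: 140 - 4q_B - 2(q_C + q_D) = 0.
Delta's first-order condition: 121 - 4q_D - 2(q_C + q_B) = 0.
Adding the 3 first-order conditions: 367 − 8Q = 0, so Q = 367/8.
Back-substituting: q_C = (106 − 367/4)/2 = 57/8, q_B = (140 − 367/4)/2 = 193/8, q_D = (121 − 367/4)/2 = 117/8.
Total output Q = 367/8, so price P = 145 - 2·(367/8) = 213/4.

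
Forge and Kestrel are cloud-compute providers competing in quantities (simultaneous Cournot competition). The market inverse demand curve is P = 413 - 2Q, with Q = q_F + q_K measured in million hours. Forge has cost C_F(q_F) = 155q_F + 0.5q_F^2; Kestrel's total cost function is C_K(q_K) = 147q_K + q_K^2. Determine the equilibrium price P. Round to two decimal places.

Forge's profit: π_F = (413 - 2Q)q_F - (155q_F + (1/2)q_F²). Setting ∂π_F/∂q_F = 0: 258 - 5q_F - 2(q_K) = 0.
Kestrel's first-order condition: 266 - 6q_K - 2(q_F) = 0.
So q_F = (258 - 2q_K)/5 and q_K = (266 - 2q_F)/6.
Substituting one into the other gives q_F = 508/13 and q_K = 407/13.
Total output Q = 915/13, so price P = 413 - 2·(915/13) = 272.2308.

272.23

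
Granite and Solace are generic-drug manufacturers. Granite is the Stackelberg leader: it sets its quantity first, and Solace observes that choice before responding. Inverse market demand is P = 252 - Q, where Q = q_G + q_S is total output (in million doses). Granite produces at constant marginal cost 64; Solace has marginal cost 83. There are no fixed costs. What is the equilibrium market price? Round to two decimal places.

The follower Solace best-responds to any q_G: π_S = (252 - Q)q_S - 83q_S.
∂π_S/∂q_S = 169 - q_G - 2q_S = 0 gives the reaction function q_S = (169 - q_G)/2.
The leader anticipates this reaction. Substituting into P = 252 - Q gives P = 335/2 - (1/2)q_G, so π_G = (335/2 - (1/2)q_G)q_G - 64q_G.
Leader FOC: 207/2 - q_G = 0, so q_G = 207/2.
Then q_S = (169 - 207/2)/2 = 131/4.
Total output Q = 545/4, so price P = 252 - 545/4 = 463/4.

115.75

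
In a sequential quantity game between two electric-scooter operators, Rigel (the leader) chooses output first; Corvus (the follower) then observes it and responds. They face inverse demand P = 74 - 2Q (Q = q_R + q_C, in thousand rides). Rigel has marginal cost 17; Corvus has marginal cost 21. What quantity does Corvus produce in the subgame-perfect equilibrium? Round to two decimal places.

5.63

The follower Corvus best-responds to any q_R: π_C = (74 - 2Q)q_C - 21q_C.
∂π_C/∂q_C = 53 - 2q_R - 4q_C = 0 gives the reaction function q_C = (53 - 2q_R)/4.
The leader anticipates this reaction. Substituting into P = 74 - 2Q gives P = 95/2 - q_R, so π_R = (95/2 - q_R)q_R - 17q_R.
The leader's first-order condition 61/2 - 2q_R = 0 yields q_R = 61/4.
Then q_C = (53 - 2·(61/4))/4 = 45/8.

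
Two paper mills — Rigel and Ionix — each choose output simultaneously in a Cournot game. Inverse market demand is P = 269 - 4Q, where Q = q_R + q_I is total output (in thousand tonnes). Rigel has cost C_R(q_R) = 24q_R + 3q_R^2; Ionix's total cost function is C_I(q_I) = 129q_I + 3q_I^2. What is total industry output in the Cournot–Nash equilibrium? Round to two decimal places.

21.39

Rigel's profit: π_R = (269 - 4Q)q_R - (24q_R + 3q_R²). Setting ∂π_R/∂q_R = 0: 245 - 14q_R - 4(q_I) = 0.
Ionix's first-order condition: 140 - 14q_I - 4(q_R) = 0.
Rearranging gives the reaction functions q_R = (245 - 4q_I)/14 and q_I = (140 - 4q_R)/14.
Substituting one into the other gives q_R = 287/18 and q_I = 49/9.
Total output Q = 287/18 + 49/9 = 385/18.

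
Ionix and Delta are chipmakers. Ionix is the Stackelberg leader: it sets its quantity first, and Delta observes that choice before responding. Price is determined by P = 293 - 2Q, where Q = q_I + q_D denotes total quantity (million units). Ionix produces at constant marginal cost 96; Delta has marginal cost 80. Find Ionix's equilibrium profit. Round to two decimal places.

2047.56

The follower Delta best-responds to any q_I: π_D = (293 - 2Q)q_D - 80q_D.
Follower FOC: 213 - 2q_I - 4q_D = 0, so q_D(q_I) = (213 - 2q_I)/4.
Ionix substitutes q_D(q_I) into its own profit: π_I = q_I(293 - 2q_I - (213 - 2q_I)/2) - 96q_I = (373/2 - q_I)q_I - 96q_I.
The leader's first-order condition 181/2 - 2q_I = 0 yields q_I = 181/4.
Then q_D = (213 - 2·(181/4))/4 = 245/8.
Price P = 293 - 2·(607/8) = 565/4.
Ionix's profit: (565/4 - 96)·(181/4) = 2047.5625.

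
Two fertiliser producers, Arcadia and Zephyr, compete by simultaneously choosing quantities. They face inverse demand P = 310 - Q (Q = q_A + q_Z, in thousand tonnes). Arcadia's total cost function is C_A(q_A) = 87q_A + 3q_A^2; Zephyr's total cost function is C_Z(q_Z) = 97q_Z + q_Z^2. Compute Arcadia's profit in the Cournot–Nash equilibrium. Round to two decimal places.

Arcadia's profit: π_A = (310 - Q)q_A - (87q_A + 3q_A²). Setting ∂π_A/∂q_A = 0: 223 - 8q_A - (q_Z) = 0.
Zephyr's profit: π_Z = (310 - Q)q_Z - (97q_Z + q_Z²). Setting ∂π_Z/∂q_Z = 0: 213 - 4q_Z - (q_A) = 0.
Rearranging gives the reaction functions q_A = (223 - q_Z)/8 and q_Z = (213 - q_A)/4.
Substituting one into the other gives q_A = 679/31 and q_Z = 1481/31.
Price P = 310 - 69.6774 = 240.3226.
Arcadia's profit: 240.3226·(679/31) - 87·(679/31) - 3(679/31)² = 1919.0052.

1919.01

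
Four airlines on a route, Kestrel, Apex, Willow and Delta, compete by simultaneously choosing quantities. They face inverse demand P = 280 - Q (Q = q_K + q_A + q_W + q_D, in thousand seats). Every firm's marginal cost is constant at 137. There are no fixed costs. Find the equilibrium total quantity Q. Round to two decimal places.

A representative firm's profit is π_i = q_i(280 - Q) - 137q_i.
Setting ∂π_i/∂q_i = 0 with rivals' quantities fixed: 143 - 2q_i - Σ_{j≠i} q_j = 0.
By symmetry each firm produces the same amount; substituting Σ_{j≠i} q_j = 3q_i yields q_i = 143/5.
Total output Q = 143/5 + 143/5 + 143/5 + 143/5 = 572/5.

114.40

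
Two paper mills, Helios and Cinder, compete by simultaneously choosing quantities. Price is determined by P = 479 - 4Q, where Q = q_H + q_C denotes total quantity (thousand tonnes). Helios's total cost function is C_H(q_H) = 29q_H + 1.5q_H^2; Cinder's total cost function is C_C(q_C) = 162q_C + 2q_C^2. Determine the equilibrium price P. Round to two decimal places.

278.34

Helios's profit: π_H = (479 - 4Q)q_H - (29q_H + (3/2)q_H²). Setting ∂π_H/∂q_H = 0: 450 - 11q_H - 4(q_C) = 0.
Cinder's first-order condition: 317 - 12q_C - 4(q_H) = 0.
Rearranging gives the reaction functions q_H = (450 - 4q_C)/11 and q_C = (317 - 4q_H)/12.
Solving the pair: q_H = 1033/29, q_C = 1687/116.
Total output Q = 50.1638, so price P = 479 - 4·50.1638 = 278.3448.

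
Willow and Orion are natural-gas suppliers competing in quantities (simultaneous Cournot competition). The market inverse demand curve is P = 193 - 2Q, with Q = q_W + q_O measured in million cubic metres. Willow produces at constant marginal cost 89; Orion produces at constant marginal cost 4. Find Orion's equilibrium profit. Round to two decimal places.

4170.89

Willow's profit: π_W = (193 - 2Q)q_W - (89q_W). Setting ∂π_W/∂q_W = 0: 104 - 4q_W - 2(q_O) = 0.
Orion's first-order condition: 189 - 4q_O - 2(q_W) = 0.
So q_W = (104 - 2q_O)/4 and q_O = (189 - 2q_W)/4.
Substituting one into the other gives q_W = 19/6 and q_O = 137/3.
Price P = 193 - 2·(293/6) = 286/3.
Orion's profit: (286/3 - 4)·(137/3) = 4170.8889.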